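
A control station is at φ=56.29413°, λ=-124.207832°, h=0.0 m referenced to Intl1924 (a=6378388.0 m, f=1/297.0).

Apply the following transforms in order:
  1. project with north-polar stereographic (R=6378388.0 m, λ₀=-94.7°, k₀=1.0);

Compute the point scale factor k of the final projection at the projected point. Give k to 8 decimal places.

start: φ=56.294130°, λ=-124.207832°, h=0.000 m
→ into stereo (λ₀=-94.7°): φ=56.29413000°, λ−λ₀=-29.50783200°
scale k = 1.09176428

1.09176428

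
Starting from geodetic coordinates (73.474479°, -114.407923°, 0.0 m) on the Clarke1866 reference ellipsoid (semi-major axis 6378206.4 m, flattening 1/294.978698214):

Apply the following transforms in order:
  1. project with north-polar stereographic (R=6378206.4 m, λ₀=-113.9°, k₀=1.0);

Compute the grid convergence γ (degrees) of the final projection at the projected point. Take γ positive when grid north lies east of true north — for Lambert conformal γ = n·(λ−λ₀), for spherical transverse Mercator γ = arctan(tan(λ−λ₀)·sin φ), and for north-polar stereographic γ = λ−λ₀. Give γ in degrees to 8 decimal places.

-0.50792300

start: φ=73.474479°, λ=-114.407923°, h=0.000 m
→ into stereo (λ₀=-113.9°): φ=73.47447900°, λ−λ₀=-0.50792300°
convergence γ = -0.50792300°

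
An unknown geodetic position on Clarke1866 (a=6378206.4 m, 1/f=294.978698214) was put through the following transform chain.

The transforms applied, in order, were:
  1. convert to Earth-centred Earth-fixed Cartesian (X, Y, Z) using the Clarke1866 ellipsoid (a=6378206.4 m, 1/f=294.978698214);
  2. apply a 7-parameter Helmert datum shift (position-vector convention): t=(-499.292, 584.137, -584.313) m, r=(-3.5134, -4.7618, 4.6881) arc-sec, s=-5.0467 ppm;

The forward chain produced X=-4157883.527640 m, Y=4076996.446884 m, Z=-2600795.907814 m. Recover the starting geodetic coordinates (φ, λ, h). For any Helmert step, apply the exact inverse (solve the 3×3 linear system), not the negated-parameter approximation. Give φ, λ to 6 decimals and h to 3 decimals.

start: X=-4157883.5276, Y=4076996.4469, Z=-2600795.9078 m
→ Helmert⁻¹: X=-4157372.5869, Y=4076571.6614, Z=-2600059.3028
→ geod (Bowring, a=6378206.400): φ=-24.20827500°, λ=135.56223400°, h=2118.5420 m

φ=-24.208275°, λ=135.562234°, h=2118.542 m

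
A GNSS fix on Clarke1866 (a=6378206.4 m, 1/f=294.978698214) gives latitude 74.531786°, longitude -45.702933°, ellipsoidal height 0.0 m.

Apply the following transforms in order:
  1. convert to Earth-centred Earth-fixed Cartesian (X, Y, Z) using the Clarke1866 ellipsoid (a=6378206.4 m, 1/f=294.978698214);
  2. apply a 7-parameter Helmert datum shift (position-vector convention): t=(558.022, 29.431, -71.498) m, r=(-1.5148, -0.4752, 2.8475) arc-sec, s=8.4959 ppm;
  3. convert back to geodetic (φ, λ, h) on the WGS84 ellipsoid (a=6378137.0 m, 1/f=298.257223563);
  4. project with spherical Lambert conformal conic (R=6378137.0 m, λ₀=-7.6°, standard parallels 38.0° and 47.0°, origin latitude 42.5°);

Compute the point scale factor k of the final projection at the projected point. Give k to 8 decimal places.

start: φ=74.531786°, λ=-45.702933°, h=0.000 m
→ ECEF (a=6378206.400, f=1/294.978698214): X=1191758.3057, Y=-1221365.1853, Z=6124854.8802
→ Helmert 7p (PV): X=1192329.2032, Y=-1221284.6974, Z=6124847.1338
→ geod (Bowring, a=6378137.000): φ=74.52772256°, λ=-45.68732950°, h=-67.9996 m
→ into lcc (λ₀=-7.6°): φ=74.52772256°, λ−λ₀=-38.08732950°
scale k = 1.24441297

1.24441297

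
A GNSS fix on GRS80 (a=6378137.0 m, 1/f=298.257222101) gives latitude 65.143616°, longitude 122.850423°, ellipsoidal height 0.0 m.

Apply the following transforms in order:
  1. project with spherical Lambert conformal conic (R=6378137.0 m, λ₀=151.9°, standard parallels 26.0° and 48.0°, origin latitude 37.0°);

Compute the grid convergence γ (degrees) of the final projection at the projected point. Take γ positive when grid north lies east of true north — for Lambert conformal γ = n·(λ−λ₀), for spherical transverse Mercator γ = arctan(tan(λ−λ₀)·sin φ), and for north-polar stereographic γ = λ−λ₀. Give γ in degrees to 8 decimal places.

start: φ=65.143616°, λ=122.850423°, h=0.000 m
→ into lcc (λ₀=151.9°): φ=65.14361600°, λ−λ₀=-29.04957700°
convergence γ = -17.59203748°

-17.59203748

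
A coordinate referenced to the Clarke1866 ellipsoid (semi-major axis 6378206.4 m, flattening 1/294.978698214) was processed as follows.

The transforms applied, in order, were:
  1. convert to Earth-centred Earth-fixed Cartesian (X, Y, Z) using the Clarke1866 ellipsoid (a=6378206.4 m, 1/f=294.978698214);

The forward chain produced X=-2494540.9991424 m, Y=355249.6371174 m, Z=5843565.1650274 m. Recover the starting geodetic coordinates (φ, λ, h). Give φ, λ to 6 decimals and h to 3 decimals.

φ=66.815663°, λ=171.894960°, h=3702.515 m

start: X=-2494540.9991, Y=355249.6371, Z=5843565.1650 m
→ geod (Bowring, a=6378206.400): φ=66.81566300°, λ=171.89496000°, h=3702.5150 m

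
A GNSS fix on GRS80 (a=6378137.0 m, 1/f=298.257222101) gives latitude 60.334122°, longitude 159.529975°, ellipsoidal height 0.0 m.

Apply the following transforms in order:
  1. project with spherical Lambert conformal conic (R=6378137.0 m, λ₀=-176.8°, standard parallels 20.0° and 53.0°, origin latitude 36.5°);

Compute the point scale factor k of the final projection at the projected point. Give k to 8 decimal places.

start: φ=60.334122°, λ=159.529975°, h=0.000 m
→ into lcc (λ₀=-176.8°): φ=60.33412200°, λ−λ₀=-23.67002500°
scale k = 1.05590880

1.05590880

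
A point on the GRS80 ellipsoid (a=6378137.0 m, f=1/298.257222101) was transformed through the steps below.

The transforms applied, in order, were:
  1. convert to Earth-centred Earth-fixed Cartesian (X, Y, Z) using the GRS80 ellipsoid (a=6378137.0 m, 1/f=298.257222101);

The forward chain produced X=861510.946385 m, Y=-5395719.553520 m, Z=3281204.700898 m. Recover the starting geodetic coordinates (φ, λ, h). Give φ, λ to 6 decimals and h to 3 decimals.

φ=31.155174°, λ=-80.928404°, h=1113.867 m

start: X=861510.9464, Y=-5395719.5535, Z=3281204.7009 m
→ geod (Bowring, a=6378137.000): φ=31.15517400°, λ=-80.92840400°, h=1113.8670 m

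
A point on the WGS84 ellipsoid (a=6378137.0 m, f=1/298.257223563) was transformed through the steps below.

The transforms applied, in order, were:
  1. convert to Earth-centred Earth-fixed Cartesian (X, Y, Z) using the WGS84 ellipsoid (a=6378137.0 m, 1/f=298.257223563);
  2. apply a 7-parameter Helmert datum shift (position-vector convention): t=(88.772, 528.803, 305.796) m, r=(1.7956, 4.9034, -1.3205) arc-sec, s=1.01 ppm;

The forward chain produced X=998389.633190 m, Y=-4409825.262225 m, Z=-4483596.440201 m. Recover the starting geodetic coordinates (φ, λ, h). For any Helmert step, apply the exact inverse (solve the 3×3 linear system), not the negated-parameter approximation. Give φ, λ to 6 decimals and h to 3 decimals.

start: X=998389.6332, Y=-4409825.2622, Z=-4483596.4402 m
→ Helmert⁻¹: X=998434.6793, Y=-4410382.2520, Z=-4483835.5786
→ geod (Bowring, a=6378137.000): φ=-44.94969800°, λ=-77.24422800°, h=625.2360 m

φ=-44.949698°, λ=-77.244228°, h=625.236 m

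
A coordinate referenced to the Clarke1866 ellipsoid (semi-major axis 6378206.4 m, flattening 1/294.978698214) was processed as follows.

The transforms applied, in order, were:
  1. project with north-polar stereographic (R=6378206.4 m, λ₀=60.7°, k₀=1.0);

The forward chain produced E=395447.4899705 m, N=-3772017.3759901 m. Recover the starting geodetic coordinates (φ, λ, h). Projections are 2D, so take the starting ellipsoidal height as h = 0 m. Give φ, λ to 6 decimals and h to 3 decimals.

φ=56.883856°, λ=66.684863°, h=0.000 m

start: E=395447.4900, N=-3772017.3760 m
→ stereo⁻¹: φ=56.88385600°, λ=66.68486300°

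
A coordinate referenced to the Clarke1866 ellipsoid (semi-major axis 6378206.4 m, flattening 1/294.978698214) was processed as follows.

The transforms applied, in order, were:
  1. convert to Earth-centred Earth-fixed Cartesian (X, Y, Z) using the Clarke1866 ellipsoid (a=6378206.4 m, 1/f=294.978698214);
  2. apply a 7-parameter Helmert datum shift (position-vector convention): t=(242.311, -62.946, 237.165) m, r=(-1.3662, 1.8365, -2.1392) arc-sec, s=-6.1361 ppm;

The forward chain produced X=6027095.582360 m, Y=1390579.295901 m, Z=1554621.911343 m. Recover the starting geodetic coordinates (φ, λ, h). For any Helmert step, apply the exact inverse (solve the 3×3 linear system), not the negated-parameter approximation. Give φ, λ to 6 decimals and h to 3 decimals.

φ=14.199517°, λ=12.993612°, h=658.890 m

start: X=6027095.5824, Y=1390579.2959, Z=1554621.9113 m
→ Helmert⁻¹: X=6026861.9895, Y=1390702.9845, Z=1554457.1564
→ geod (Bowring, a=6378206.400): φ=14.19951700°, λ=12.99361200°, h=658.8900 m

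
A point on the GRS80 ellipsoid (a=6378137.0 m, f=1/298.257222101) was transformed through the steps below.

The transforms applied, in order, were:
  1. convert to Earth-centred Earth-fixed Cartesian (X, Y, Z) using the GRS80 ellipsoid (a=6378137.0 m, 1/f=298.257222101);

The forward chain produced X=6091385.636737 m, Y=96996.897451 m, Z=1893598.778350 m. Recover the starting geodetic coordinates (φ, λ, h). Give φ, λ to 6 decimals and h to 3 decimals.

φ=17.375909°, λ=0.912279°, h=3418.970 m

start: X=6091385.6367, Y=96996.8975, Z=1893598.7783 m
→ geod (Bowring, a=6378137.000): φ=17.37590900°, λ=0.91227900°, h=3418.9700 m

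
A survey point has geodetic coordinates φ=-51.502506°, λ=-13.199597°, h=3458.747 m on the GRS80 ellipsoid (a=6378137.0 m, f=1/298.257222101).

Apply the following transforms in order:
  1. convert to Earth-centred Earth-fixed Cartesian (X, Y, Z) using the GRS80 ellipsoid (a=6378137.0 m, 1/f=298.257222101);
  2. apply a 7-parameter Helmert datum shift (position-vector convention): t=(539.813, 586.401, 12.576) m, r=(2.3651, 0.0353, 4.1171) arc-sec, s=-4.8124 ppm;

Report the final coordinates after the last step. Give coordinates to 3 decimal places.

start: φ=-51.502506°, λ=-13.199597°, h=3458.747 m
→ ECEF (a=6378137.000, f=1/298.257222101): X=3875418.3430, Y=-908942.4082, Z=-4971242.9549
→ Helmert 7p (PV): X=3875956.7978, Y=-908217.2774, Z=-4971217.5407

X=3875956.798 m, Y=-908217.277 m, Z=-4971217.541 m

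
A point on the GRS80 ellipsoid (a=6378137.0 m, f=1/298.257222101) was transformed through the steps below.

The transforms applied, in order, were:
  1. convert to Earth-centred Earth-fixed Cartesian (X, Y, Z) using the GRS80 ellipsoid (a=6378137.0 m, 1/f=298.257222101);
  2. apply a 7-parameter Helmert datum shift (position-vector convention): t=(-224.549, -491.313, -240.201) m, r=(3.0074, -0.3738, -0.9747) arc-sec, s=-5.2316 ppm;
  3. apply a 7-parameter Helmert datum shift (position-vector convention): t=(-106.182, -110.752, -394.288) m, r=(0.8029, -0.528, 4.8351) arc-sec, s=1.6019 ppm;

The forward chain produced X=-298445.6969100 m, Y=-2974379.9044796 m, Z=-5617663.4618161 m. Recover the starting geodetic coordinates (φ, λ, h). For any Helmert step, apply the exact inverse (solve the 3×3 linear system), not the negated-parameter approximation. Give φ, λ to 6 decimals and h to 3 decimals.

φ=-62.141838°, λ=-95.725998°, h=1214.848 m

start: X=-298445.6969, Y=-2974379.9045, Z=-5617663.4618 m
→ Helmert⁻¹: X=-298423.1369, Y=-2974279.2581, Z=-5617247.8340
→ Helmert⁻¹: X=-298196.2742, Y=-2973886.8094, Z=-5616993.1186
→ geod (Bowring, a=6378137.000): φ=-62.14183800°, λ=-95.72599800°, h=1214.8480 m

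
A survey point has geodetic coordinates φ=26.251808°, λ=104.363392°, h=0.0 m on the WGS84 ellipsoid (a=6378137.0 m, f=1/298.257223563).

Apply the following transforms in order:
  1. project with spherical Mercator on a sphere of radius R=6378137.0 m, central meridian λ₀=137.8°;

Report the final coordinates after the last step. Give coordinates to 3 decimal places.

start: φ=26.251808°, λ=104.363392°, h=0.000 m
→ merc (R=6378137.0, λ₀=137.8°): E=-3722146.1764, N=3030302.0165

E=-3722146.176 m, N=3030302.016 m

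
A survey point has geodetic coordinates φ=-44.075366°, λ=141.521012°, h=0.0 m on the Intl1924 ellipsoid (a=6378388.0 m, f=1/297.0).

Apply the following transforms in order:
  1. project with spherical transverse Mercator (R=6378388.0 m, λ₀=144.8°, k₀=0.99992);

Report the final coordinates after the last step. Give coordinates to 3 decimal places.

E=-262230.148 m, N=-4911470.285 m

start: φ=-44.075366°, λ=141.521012°, h=0.000 m
→ tm (R=6378388.0, λ₀=144.8°): E=-262230.1479, N=-4911470.2852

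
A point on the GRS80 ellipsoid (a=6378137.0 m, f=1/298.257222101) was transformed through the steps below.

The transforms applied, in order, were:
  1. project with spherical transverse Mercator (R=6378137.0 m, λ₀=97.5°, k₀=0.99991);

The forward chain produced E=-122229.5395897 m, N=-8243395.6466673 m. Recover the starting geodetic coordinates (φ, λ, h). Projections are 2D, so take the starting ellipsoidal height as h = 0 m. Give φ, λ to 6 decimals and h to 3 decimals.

start: E=-122229.5396, N=-8243395.6467 m
→ tm⁻¹: φ=-74.02155600°, λ=93.50814800°

φ=-74.021556°, λ=93.508148°, h=0.000 m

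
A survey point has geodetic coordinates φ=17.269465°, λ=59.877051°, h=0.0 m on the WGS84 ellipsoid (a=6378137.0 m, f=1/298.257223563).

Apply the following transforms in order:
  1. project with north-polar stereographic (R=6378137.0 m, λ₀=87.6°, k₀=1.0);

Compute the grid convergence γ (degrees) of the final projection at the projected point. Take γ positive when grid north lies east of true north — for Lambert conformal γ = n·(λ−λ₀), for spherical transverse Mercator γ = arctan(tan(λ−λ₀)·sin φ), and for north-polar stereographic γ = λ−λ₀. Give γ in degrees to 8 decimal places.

-27.72294900

start: φ=17.269465°, λ=59.877051°, h=0.000 m
→ into stereo (λ₀=87.6°): φ=17.26946500°, λ−λ₀=-27.72294900°
convergence γ = -27.72294900°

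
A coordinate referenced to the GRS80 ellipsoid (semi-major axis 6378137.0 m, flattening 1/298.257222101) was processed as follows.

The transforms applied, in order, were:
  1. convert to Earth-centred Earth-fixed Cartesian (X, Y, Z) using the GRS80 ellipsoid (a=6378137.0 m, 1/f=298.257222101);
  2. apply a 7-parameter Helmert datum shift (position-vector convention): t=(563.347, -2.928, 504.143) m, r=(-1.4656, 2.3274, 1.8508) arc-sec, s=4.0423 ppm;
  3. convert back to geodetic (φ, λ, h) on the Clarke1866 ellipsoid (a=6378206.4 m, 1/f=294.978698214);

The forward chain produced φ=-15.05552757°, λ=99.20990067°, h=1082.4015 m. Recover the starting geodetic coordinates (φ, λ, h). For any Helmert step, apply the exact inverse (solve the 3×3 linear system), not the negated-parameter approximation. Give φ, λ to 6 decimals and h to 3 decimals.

φ=-15.058333°, λ=99.214365°, h=1330.809 m

start: φ=-15.055528°, λ=99.209901°, h=1082.401 m
→ ECEF (a=6378206.400, f=1/294.978698214): X=-986194.7391, Y=6082290.6323, Z=-1646214.1891
→ Helmert⁻¹: X=-986680.9410, Y=6082289.5278, Z=-1646679.5916
→ geod (Bowring, a=6378137.000): φ=-15.05833300°, λ=99.21436500°, h=1330.8090 m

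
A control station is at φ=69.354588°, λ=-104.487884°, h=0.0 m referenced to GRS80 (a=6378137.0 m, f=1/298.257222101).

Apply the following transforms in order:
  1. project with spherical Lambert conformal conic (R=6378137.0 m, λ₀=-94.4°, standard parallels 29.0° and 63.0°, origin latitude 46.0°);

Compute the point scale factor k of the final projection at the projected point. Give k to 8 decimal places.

start: φ=69.354588°, λ=-104.487884°, h=0.000 m
→ into lcc (λ₀=-94.4°): φ=69.35458800°, λ−λ₀=-10.08788400°
scale k = 1.05233608

1.05233608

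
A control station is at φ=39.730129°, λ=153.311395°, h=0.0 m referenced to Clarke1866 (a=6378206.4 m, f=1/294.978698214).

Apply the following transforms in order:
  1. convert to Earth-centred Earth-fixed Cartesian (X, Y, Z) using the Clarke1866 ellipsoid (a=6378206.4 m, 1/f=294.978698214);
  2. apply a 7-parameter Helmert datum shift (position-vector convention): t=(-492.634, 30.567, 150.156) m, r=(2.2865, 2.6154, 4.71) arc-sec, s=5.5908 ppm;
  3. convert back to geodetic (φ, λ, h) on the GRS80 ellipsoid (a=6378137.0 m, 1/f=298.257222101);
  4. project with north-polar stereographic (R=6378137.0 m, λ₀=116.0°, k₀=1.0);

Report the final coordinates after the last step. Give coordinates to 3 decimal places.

E=3628303.879 m, N=-4760215.511 m

start: φ=39.730129°, λ=153.311395°, h=0.000 m
→ ECEF (a=6378206.400, f=1/294.978698214): X=-4388716.9508, Y=2206201.1645, Z=4054788.8746
→ Helmert 7p (PV): X=-4389233.0853, Y=2206098.9016, Z=4055041.8050
→ geod (Bowring, a=6378137.000): φ=39.72738545°, λ=153.31516443°, h=453.4050 m
→ stereo (R=6378137.0, λ₀=116.0°): E=3628303.8791, N=-4760215.5112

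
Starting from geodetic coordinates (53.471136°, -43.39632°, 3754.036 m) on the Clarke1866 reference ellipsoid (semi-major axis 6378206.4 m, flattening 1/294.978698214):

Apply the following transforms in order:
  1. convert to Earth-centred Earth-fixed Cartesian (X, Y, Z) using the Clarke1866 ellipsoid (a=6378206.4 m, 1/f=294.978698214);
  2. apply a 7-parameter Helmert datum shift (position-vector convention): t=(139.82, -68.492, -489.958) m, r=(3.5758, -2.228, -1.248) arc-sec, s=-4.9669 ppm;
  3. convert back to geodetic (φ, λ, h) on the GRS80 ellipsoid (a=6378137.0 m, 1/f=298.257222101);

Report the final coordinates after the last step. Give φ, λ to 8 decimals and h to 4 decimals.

φ=53.46516704°, λ=-43.39750777°, h=3333.0926 m

start: φ=53.471136°, λ=-43.396320°, h=3754.036 m
→ ECEF (a=6378206.400, f=1/294.978698214): X=2766269.0942, Y=-2615594.1060, Z=5104739.4332
→ Helmert 7p (PV): X=2766324.2096, Y=-2615754.8389, Z=5104208.6570
→ geod (Bowring, a=6378137.000): φ=53.46516704°, λ=-43.39750777°, h=3333.0926 m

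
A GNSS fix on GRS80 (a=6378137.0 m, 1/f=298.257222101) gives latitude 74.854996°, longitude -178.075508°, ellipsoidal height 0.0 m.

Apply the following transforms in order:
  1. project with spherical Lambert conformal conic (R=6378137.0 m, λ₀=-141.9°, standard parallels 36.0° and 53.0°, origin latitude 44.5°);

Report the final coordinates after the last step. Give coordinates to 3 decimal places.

E=-1224779.017 m, N=3821653.852 m

start: φ=74.854996°, λ=-178.075508°, h=0.000 m
→ lcc (R=6378137.0, λ₀=-141.9°): E=-1224779.0168, N=3821653.8522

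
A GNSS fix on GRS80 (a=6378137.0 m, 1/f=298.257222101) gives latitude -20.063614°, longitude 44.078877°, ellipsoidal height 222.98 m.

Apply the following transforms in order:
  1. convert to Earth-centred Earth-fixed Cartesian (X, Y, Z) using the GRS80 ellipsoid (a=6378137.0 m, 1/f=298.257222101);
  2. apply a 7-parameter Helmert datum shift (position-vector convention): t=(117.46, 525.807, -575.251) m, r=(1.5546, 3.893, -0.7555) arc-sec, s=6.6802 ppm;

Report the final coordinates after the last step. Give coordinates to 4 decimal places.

start: φ=-20.063614°, λ=44.078877°, h=222.980 m
→ ECEF (a=6378137.000, f=1/298.257222101): X=4305723.2848, Y=4169459.1795, Z=-2174389.6066
→ Helmert 7p (PV): X=4305843.7405, Y=4170013.4566, Z=-2175029.2238

X=4305843.7405 m, Y=4170013.4566 m, Z=-2175029.2238 m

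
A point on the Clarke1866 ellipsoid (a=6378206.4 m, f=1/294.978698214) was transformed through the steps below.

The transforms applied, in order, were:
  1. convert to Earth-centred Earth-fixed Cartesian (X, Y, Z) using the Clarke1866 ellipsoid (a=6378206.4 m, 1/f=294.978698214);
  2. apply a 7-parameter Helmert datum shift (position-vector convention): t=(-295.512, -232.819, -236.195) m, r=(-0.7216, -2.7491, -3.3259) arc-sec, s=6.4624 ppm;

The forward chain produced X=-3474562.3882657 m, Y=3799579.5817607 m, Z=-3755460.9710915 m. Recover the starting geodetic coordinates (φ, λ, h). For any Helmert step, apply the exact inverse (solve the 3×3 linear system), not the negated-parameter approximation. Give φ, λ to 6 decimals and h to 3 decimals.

φ=-36.290027°, λ=132.438720°, h=1947.138 m

start: X=-3474562.3883, Y=3799579.5818, Z=-3755460.9711 m
→ Helmert⁻¹: X=-3474355.7416, Y=3799744.9601, Z=-3755140.9091
→ geod (Bowring, a=6378206.400): φ=-36.29002700°, λ=132.43872000°, h=1947.1380 m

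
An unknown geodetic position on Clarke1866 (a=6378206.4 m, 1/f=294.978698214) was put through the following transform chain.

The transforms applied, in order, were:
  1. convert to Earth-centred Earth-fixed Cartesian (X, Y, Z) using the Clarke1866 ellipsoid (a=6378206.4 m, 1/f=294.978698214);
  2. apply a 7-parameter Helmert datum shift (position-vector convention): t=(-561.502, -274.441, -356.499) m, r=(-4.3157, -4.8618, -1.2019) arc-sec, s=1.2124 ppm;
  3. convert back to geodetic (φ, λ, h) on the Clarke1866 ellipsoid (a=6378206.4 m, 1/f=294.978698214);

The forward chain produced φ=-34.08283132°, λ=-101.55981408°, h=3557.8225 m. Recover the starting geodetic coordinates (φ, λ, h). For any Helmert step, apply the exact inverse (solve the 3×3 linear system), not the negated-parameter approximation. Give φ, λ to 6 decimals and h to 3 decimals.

start: φ=-34.082831°, λ=-101.559814°, h=3557.822 m
→ ECEF (a=6378206.400, f=1/294.978698214): X=-1060304.1126, Y=-5183854.9485, Z=-3555868.1780
→ Helmert⁻¹: X=-1059794.9293, Y=-5183506.0044, Z=-3555590.8432
→ geod (Bowring, a=6378206.400): φ=-34.08300300°, λ=-101.55516900°, h=3034.7690 m

φ=-34.083003°, λ=-101.555169°, h=3034.769 m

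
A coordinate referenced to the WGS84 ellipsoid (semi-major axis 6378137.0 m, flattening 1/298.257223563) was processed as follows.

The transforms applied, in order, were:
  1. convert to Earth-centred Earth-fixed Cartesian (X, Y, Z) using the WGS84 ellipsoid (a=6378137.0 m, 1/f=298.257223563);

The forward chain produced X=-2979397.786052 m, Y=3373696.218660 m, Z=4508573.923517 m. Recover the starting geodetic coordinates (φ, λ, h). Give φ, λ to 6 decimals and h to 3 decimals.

φ=45.240745°, λ=131.448550°, h=3304.856 m

start: X=-2979397.7861, Y=3373696.2187, Z=4508573.9235 m
→ geod (Bowring, a=6378137.000): φ=45.24074500°, λ=131.44855000°, h=3304.8560 m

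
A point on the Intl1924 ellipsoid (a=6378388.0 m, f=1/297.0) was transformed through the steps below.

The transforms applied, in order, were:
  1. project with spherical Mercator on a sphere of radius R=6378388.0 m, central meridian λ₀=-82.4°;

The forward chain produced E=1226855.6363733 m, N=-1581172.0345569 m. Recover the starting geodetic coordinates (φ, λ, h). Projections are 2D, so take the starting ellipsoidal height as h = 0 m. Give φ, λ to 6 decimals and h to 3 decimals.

start: E=1226855.6364, N=-1581172.0346 m
→ merc⁻¹: φ=-14.06007600°, λ=-71.37940200°

φ=-14.060076°, λ=-71.379402°, h=0.000 m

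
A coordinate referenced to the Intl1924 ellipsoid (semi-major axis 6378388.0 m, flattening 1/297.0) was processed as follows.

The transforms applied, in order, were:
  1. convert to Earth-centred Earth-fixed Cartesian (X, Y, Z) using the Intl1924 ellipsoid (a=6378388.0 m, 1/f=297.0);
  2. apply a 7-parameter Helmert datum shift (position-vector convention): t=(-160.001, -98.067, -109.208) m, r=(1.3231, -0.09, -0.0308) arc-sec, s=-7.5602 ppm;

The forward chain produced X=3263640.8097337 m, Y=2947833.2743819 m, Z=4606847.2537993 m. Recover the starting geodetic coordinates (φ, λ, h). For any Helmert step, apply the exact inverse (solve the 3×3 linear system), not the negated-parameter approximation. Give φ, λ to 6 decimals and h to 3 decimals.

start: X=3263640.8097, Y=2947833.2744, Z=4606847.2538 m
→ Helmert⁻¹: X=3263827.0559, Y=2947983.6676, Z=4606970.9574
→ geod (Bowring, a=6378388.000): φ=46.52174400°, λ=42.08926700°, h=2125.8420 m

φ=46.521744°, λ=42.089267°, h=2125.842 m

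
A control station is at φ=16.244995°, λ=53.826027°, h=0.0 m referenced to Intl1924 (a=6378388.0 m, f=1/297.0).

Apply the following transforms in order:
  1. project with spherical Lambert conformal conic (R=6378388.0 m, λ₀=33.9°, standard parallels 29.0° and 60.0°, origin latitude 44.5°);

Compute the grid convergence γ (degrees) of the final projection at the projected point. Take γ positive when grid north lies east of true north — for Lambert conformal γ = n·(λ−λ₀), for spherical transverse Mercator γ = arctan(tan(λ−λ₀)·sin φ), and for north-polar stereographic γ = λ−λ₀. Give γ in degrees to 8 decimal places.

start: φ=16.244995°, λ=53.826027°, h=0.000 m
→ into lcc (λ₀=33.9°): φ=16.24499500°, λ−λ₀=19.92602700°
convergence γ = 14.14521165°

14.14521165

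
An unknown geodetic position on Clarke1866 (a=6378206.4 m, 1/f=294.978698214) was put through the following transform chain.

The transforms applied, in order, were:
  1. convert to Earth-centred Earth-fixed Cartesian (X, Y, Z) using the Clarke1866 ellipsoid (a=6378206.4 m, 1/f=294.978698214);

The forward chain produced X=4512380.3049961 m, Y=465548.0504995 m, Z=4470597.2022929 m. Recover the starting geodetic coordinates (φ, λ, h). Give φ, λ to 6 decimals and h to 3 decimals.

start: X=4512380.3050, Y=465548.0505, Z=4470597.2023 m
→ geod (Bowring, a=6378206.400): φ=44.77635500°, λ=5.89043800°, h=1505.1880 m

φ=44.776355°, λ=5.890438°, h=1505.188 m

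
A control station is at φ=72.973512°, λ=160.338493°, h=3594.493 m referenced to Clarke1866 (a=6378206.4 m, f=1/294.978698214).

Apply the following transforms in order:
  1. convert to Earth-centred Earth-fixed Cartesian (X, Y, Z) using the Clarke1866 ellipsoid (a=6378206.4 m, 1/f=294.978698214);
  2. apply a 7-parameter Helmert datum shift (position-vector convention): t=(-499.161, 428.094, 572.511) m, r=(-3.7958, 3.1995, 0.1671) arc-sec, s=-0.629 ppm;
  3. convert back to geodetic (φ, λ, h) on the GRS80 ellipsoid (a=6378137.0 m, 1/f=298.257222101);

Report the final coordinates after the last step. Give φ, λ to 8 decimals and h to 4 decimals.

φ=72.96903788°, λ=160.32716385°, h=4169.8046 m

start: φ=72.973512°, λ=160.338493°, h=3594.493 m
→ ECEF (a=6378206.400, f=1/294.978698214): X=-1765196.4428, Y=630694.2049, Z=6079633.5330
→ Helmert 7p (PV): X=-1765600.6996, Y=631232.3529, Z=6080217.9945
→ geod (Bowring, a=6378137.000): φ=72.96903788°, λ=160.32716385°, h=4169.8046 m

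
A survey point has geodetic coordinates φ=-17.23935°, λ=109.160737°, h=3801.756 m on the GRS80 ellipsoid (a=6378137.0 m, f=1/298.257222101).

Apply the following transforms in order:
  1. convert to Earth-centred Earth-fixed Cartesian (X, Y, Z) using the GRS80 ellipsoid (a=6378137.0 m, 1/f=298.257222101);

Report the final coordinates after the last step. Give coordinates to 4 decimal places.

start: φ=-17.239350°, λ=109.160737°, h=3801.756 m
→ ECEF (a=6378137.000, f=1/298.257222101): X=-2001161.0525, Y=5759256.3049, Z=-1879275.4175

X=-2001161.0525 m, Y=5759256.3049 m, Z=-1879275.4175 m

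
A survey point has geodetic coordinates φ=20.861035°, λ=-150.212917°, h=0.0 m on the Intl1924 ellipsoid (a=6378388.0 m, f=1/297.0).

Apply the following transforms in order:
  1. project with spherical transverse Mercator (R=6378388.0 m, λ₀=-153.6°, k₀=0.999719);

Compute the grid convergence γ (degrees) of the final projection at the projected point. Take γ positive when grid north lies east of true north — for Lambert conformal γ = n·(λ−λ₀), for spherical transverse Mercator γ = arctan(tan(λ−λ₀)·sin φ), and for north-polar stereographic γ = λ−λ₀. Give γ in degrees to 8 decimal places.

1.20737730

start: φ=20.861035°, λ=-150.212917°, h=0.000 m
→ into tm (λ₀=-153.6°): φ=20.86103500°, λ−λ₀=3.38708300°
convergence γ = 1.20737730°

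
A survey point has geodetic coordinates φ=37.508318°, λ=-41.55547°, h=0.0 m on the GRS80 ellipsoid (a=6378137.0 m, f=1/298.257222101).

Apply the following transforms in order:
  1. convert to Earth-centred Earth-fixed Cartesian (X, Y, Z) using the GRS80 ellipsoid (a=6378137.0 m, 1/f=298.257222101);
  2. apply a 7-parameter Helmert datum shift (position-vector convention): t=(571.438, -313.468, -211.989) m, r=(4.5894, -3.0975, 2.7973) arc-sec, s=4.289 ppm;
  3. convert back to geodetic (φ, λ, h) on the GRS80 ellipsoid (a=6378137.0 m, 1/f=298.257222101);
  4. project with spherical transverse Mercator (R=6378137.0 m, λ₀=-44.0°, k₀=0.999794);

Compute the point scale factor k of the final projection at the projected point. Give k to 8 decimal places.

start: φ=37.508318°, λ=-41.555470°, h=0.000 m
→ ECEF (a=6378137.000, f=1/298.257222101): X=3790840.3255, Y=-3360400.5469, Z=3862296.4744
→ Helmert 7p (PV): X=3791415.5946, Y=-3360762.9539, Z=3862083.2091
→ geod (Bowring, a=6378137.000): φ=37.50311357°, λ=-41.55422143°, h=402.3626 m
→ into tm (λ₀=-44.0°): φ=37.50311357°, λ−λ₀=2.44577857°
scale k = 1.00036742

1.00036742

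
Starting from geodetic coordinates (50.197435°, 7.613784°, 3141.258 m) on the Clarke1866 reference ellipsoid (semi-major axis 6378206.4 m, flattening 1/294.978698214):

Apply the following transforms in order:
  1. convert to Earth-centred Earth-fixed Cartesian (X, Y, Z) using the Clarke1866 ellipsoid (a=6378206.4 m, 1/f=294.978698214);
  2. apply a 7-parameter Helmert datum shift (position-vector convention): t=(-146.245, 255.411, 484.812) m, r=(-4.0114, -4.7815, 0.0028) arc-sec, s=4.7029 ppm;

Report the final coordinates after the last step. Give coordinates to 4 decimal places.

X=4056835.3472 m, Y=542675.8127 m, Z=4879676.4532 m

start: φ=50.197435°, λ=7.613784°, h=3141.258 m
→ ECEF (a=6378206.400, f=1/294.978698214): X=4057075.6240, Y=542322.9081, Z=4879085.1934
→ Helmert 7p (PV): X=4056835.3472, Y=542675.8127, Z=4879676.4532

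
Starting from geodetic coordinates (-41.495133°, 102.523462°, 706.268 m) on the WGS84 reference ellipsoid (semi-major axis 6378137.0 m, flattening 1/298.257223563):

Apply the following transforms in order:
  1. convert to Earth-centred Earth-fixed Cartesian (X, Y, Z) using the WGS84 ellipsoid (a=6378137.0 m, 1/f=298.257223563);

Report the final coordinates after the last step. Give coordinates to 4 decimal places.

start: φ=-41.495133°, λ=102.523462°, h=706.268 m
→ ECEF (a=6378137.000, f=1/298.257223563): X=-1037547.2028, Y=4671020.3487, Z=-4204235.3403

X=-1037547.2028 m, Y=4671020.3487 m, Z=-4204235.3403 m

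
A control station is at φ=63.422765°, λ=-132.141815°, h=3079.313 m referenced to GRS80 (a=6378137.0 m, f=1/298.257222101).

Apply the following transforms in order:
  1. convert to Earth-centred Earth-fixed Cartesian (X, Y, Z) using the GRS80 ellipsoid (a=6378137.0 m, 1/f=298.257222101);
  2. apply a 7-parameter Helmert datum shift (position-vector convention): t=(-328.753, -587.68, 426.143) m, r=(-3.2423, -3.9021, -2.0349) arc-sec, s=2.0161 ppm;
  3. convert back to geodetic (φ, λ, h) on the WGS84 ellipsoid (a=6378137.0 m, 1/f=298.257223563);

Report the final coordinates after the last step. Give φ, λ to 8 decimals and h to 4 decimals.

φ=63.41915205°, λ=-132.14216264°, h=3766.9007 m

start: φ=63.422765°, λ=-132.141815°, h=3079.313 m
→ ECEF (a=6378137.000, f=1/298.257222101): X=-1920746.8822, Y=-2122616.4858, Z=5683970.5754
→ Helmert 7p (PV): X=-1921207.9773, Y=-2123100.1489, Z=5684405.2070
→ geod (Bowring, a=6378137.000): φ=63.41915205°, λ=-132.14216264°, h=3766.9007 m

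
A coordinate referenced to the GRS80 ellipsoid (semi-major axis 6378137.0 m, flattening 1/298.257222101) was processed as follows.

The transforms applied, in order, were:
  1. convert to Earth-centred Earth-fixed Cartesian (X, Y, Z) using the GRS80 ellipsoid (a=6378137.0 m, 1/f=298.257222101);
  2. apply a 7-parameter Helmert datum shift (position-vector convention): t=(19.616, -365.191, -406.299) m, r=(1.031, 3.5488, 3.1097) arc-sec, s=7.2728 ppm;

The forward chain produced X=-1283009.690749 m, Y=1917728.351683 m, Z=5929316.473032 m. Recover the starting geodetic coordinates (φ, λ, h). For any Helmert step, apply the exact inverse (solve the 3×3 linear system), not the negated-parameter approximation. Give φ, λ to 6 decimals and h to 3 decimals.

start: X=-1283009.6907, Y=1917728.3517, Z=5929316.4730 m
→ Helmert⁻¹: X=-1283093.0774, Y=1918128.5760, Z=5929647.9833
→ geod (Bowring, a=6378137.000): φ=68.86457700°, λ=123.77973800°, h=3329.2580 m

φ=68.864577°, λ=123.779738°, h=3329.258 m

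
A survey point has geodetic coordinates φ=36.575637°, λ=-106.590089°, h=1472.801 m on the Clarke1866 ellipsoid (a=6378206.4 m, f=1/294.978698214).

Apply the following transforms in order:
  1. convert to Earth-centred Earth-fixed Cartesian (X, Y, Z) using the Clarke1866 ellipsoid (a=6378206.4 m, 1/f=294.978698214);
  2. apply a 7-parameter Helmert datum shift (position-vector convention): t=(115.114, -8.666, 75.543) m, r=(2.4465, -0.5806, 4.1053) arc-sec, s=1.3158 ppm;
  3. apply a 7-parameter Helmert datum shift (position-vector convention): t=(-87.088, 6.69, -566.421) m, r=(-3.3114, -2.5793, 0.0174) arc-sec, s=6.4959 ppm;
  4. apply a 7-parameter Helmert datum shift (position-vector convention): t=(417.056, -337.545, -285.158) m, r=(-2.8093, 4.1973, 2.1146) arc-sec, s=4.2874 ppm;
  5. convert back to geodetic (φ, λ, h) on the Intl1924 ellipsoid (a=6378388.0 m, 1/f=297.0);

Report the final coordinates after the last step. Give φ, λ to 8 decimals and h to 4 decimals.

start: φ=36.575637°, λ=-106.590089°, h=1472.801 m
→ ECEF (a=6378206.400, f=1/294.978698214): X=-1464588.5057, Y=-4915970.2898, Z=3780364.3743
→ Helmert 7p (PV): X=-1464388.1169, Y=-4916059.4129, Z=3780382.4607
→ Helmert 7p (PV): X=-1464531.5760, Y=-4916024.0896, Z=3779901.2082
→ Helmert 7p (PV): X=-1463993.4825, Y=-4916346.2438, Z=3779729.0141
→ geod (Bowring, a=6378388.000): φ=36.56875490°, λ=-106.58252062°, h=1013.6745 m

φ=36.56875490°, λ=-106.58252062°, h=1013.6745 m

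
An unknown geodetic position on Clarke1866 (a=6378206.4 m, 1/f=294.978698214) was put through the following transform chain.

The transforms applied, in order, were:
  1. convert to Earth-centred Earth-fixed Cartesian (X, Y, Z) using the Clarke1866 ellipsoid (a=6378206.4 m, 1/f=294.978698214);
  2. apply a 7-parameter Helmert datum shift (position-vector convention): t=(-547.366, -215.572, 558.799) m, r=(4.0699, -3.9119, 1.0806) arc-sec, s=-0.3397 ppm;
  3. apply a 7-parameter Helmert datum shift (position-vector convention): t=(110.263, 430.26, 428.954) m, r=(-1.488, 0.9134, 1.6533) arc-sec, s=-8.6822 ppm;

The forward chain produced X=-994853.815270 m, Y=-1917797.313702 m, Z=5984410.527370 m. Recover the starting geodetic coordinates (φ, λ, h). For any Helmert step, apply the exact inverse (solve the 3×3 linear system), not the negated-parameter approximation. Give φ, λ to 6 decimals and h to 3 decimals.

start: X=-994853.8153, Y=-1917797.3137, Z=5984410.5274 m
→ Helmert⁻¹: X=-995014.5916, Y=-1918279.4217, Z=5984015.2832
→ Helmert⁻¹: X=-994364.1314, Y=-1917941.2285, Z=5983515.2191
→ geod (Bowring, a=6378206.400): φ=70.27150300°, λ=-117.40465800°, h=2514.7440 m

φ=70.271503°, λ=-117.404658°, h=2514.744 m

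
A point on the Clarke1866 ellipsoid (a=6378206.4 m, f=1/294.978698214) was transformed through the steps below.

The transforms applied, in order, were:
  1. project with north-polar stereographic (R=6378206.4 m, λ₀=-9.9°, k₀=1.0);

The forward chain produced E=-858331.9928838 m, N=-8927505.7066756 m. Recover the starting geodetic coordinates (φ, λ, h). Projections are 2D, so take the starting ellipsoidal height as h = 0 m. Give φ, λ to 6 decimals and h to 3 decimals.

start: E=-858331.9929, N=-8927505.7067 m
→ stereo⁻¹: φ=19.78006500°, λ=-15.39180300°

φ=19.780065°, λ=-15.391803°, h=0.000 m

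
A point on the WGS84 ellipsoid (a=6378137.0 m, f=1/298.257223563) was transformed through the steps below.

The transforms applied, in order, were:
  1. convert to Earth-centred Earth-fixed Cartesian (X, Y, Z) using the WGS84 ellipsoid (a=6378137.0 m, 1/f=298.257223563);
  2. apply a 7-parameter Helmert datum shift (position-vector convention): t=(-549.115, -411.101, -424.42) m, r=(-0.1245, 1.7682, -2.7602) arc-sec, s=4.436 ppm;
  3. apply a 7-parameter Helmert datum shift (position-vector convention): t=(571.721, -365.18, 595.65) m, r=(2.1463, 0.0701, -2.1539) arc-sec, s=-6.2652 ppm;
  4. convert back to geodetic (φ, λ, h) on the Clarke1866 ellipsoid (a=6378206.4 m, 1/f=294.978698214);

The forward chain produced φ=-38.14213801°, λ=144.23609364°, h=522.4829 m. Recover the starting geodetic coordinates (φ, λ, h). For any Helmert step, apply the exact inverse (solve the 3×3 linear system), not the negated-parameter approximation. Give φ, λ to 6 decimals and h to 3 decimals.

φ=-38.139388°, λ=144.230548°, h=990.280 m

start: φ=-38.142138°, λ=144.236094°, h=522.483 m
→ ECEF (a=6378206.400, f=1/294.978698214): X=-4076016.4449, Y=2935814.2293, Z=-3917992.3507
→ Helmert⁻¹: X=-4076643.0350, Y=2936114.4595, Z=-3918644.4890
→ Helmert⁻¹: X=-4076081.5448, Y=2936460.3537, Z=-3918235.8575
→ geod (Bowring, a=6378137.000): φ=-38.13938800°, λ=144.23054800°, h=990.2800 m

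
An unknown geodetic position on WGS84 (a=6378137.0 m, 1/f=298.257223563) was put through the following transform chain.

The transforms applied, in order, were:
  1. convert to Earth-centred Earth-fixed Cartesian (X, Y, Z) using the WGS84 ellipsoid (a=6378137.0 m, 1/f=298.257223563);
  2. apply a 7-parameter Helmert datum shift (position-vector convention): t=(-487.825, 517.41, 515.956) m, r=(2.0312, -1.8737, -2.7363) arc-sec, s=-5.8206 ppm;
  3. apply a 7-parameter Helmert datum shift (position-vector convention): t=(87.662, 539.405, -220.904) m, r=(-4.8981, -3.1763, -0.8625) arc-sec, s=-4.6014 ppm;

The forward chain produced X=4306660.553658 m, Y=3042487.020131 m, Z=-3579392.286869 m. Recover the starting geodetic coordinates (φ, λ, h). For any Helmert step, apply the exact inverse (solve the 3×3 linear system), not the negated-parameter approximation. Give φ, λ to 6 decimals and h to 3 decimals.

start: X=4306660.5537, Y=3042487.0201, Z=-3579392.2869 m
→ Helmert⁻¹: X=4306524.8713, Y=3042064.6138, Z=-3579181.9300
→ Helmert⁻¹: X=4306964.8976, Y=3041586.7915, Z=-3579787.7986
→ geod (Bowring, a=6378137.000): φ=-34.35281200°, λ=35.22981100°, h=1707.8340 m

φ=-34.352812°, λ=35.229811°, h=1707.834 m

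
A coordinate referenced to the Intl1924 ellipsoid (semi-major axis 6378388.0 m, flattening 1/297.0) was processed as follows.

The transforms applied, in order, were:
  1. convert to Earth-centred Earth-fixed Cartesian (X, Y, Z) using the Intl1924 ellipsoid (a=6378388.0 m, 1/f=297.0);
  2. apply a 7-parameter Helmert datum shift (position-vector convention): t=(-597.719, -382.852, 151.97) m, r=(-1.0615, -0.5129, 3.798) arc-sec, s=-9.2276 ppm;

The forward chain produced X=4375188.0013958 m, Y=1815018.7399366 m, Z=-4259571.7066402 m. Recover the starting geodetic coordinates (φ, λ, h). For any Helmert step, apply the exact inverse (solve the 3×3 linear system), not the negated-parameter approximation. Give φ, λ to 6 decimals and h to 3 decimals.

start: X=4375188.0014, Y=1815018.7399, Z=-4259571.7066 m
→ Helmert⁻¹: X=4375848.9330, Y=1815359.6924, Z=-4259764.5227
→ geod (Bowring, a=6378388.000): φ=-42.15293000°, λ=22.53155100°, h=2203.5310 m

φ=-42.152930°, λ=22.531551°, h=2203.531 m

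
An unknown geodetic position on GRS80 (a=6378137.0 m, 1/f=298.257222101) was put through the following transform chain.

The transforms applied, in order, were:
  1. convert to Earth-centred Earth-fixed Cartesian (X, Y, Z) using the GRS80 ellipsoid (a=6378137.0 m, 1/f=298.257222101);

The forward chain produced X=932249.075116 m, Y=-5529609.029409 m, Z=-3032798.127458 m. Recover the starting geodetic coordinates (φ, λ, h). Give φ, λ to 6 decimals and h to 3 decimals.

start: X=932249.0751, Y=-5529609.0294, Z=-3032798.1275 m
→ geod (Bowring, a=6378137.000): φ=-28.56726400°, λ=-80.43036700°, h=1949.1090 m

φ=-28.567264°, λ=-80.430367°, h=1949.109 m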